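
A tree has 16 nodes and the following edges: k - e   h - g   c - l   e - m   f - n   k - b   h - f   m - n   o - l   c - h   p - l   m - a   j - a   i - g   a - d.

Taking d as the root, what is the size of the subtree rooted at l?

3

Descendants of l (including itself): l, o, p. That's 3.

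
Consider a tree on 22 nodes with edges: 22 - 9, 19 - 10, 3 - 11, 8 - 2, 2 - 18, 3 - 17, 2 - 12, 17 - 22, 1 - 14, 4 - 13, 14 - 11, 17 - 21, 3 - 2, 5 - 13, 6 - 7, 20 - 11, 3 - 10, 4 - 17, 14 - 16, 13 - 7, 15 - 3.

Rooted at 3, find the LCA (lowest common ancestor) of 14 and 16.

Path 14→root: 14 11 3; path 16→root: 16 14 11 3.
First common node: 14.

14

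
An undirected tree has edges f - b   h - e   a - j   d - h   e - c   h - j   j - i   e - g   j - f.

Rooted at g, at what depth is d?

Climbing from d to the root: d–h–e–g. That's 3 steps.

3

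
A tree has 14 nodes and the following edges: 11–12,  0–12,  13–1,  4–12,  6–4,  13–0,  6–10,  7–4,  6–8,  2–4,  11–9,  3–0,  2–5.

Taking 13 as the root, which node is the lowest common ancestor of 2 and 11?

Path 2→root: 2 4 12 0 13; path 11→root: 11 12 0 13.
First common node: 12.

12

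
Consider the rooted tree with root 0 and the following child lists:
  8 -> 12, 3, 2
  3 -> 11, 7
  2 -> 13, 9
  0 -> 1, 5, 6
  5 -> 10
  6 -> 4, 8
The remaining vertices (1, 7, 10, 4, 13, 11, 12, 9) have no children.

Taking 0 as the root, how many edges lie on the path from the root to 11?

4

Path from 0 to 11: 0 – 6 – 8 – 3 – 11, which has 4 edges.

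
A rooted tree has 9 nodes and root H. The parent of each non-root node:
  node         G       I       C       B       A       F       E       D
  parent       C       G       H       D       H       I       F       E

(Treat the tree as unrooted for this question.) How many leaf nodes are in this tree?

2

Degree-1 nodes: A, B — 2 of them.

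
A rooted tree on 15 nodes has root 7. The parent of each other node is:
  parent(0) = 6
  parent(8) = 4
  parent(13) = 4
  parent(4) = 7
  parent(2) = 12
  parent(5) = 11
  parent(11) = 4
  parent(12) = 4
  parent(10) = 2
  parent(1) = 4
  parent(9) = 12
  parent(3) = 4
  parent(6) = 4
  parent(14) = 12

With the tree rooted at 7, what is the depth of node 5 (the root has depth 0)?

3

Path from 7 to 5: 7 – 4 – 11 – 5, which has 3 edges.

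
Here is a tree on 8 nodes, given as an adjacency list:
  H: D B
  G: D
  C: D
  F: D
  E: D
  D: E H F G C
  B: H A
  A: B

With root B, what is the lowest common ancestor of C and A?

B

C's ancestor chain is C, D, H, B and A's is A, B; they first meet at B.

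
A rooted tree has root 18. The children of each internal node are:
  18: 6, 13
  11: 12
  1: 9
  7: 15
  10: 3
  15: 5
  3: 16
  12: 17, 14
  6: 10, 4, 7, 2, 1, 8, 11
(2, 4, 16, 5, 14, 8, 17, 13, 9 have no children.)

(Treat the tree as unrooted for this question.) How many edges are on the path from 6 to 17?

3

6–11–12–17: 3 edges.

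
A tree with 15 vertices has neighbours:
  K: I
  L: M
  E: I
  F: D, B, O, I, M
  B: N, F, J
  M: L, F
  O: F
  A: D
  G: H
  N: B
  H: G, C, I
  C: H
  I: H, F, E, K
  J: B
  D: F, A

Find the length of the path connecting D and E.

3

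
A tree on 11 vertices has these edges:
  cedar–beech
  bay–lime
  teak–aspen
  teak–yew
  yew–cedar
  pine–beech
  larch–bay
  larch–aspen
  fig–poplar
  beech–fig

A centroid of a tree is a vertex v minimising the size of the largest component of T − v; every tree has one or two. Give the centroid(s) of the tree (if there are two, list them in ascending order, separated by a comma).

If yew is removed the pieces have sizes 5, 5, all ≤ ⌊11/2⌋ = 5.
Every other node leaves some component of size > 5, so the centroid is unique.

yew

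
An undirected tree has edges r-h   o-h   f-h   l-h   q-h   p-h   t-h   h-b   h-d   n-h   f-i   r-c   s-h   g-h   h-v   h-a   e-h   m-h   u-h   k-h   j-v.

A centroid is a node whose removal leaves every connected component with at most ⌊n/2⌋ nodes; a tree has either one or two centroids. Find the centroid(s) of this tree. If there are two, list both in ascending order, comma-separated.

h

Removing h splits the tree into components of sizes 2, 2, 2, 1, 1, 1, 1, 1, 1, 1, 1, 1, 1, 1, 1, 1, 1, 1; the largest is 2 ≤ ⌊22/2⌋ = 11.
Every other node leaves some component of size > 11, so the centroid is unique.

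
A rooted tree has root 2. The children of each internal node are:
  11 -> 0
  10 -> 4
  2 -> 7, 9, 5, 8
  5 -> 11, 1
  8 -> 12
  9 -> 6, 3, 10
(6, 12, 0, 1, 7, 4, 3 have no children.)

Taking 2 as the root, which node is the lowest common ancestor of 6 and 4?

9

6's ancestor chain is 6, 9, 2 and 4's is 4, 10, 9, 2; they first meet at 9.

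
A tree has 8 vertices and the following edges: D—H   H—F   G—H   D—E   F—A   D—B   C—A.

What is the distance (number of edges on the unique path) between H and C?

The path is H–F–A–C, which has 3 edges.

3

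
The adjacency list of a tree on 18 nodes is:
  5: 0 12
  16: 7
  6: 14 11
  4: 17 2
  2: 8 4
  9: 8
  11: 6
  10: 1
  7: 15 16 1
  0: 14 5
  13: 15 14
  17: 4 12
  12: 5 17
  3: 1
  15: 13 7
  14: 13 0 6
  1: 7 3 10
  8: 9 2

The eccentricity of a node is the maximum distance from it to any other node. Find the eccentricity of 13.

Distances from 13 peak at 9, attained at 9.
13-14-0-5-12-17-4-2-8-9

9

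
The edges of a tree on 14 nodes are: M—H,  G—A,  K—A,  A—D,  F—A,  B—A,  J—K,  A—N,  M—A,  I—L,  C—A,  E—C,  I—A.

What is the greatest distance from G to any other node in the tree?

3

The node farthest from G is H (E, L, J also at distance 3), via G-A-M-H — 3 edges.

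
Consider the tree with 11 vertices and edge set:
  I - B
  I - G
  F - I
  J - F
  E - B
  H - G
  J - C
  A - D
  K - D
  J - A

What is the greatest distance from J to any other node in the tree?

4

A farthest node from J is H (E also at distance 4).
The path J – F – I – G – H has 4 edges.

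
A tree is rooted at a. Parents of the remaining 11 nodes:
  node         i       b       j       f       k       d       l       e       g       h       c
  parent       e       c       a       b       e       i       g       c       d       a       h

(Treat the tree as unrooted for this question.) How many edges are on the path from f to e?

f–b–c–e: 3 edges.

3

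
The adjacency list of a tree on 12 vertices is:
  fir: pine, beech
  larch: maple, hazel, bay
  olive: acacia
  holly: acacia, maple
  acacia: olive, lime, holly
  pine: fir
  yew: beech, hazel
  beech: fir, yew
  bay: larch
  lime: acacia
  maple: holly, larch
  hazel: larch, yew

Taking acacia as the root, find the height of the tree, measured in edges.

8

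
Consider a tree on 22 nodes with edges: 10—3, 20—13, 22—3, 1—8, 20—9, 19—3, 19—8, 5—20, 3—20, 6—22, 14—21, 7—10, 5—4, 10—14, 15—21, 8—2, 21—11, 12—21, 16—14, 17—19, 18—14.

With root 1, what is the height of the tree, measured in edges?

A deepest node is 11, reached by 1 – 8 – 19 – 3 – 10 – 14 – 21 – 11.
That path has 7 edges, so the height is 7.

7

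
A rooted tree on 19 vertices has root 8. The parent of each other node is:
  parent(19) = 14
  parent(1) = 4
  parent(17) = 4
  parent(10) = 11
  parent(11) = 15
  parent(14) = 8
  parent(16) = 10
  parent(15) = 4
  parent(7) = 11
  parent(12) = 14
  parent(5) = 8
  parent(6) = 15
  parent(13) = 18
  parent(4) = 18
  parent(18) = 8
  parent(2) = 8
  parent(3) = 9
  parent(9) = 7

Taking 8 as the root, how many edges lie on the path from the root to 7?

5

Climbing from 7 to the root: 7–11–15–4–18–8. That's 5 steps.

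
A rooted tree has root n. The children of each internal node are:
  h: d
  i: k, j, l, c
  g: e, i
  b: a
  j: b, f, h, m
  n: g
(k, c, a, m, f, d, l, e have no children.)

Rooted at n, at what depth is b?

n → g → i → j → b — 4 edges.

4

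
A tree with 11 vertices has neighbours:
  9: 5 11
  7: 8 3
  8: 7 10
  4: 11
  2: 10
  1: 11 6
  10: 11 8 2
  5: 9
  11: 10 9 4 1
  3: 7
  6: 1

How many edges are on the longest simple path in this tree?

6

BFS from 3 reaches 6 last, at distance 6; BFS from 6 confirms no node is farther.
Path: 3-7-8-10-11-1-6.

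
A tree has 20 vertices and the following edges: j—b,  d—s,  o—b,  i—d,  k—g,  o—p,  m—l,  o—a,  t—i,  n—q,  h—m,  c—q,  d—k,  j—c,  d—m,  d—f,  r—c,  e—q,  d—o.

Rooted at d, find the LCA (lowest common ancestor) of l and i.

d

Path l→root: l m d; path i→root: i d.
First common node: d.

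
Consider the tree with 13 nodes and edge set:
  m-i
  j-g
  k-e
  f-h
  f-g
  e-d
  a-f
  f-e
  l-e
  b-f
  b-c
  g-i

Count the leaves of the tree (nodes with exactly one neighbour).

8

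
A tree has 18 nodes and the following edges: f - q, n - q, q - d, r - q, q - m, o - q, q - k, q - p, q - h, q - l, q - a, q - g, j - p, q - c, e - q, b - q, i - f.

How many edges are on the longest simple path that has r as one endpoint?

3

A farthest node from r is j (i also at distance 3).
The path r-q-p-j has 3 edges.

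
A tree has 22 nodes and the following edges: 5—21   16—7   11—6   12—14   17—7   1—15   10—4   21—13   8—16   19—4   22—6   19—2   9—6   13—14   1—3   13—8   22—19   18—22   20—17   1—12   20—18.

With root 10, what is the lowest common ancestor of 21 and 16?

16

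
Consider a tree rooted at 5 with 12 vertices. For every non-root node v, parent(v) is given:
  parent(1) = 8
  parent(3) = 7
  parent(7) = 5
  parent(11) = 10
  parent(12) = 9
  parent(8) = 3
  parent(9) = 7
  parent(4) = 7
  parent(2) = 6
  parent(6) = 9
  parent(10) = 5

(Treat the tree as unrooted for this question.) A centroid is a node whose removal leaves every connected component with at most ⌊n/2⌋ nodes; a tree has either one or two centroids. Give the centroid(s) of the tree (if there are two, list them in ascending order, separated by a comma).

7

Removing 7 splits the tree into components of sizes 4, 3, 3, 1; the largest is 4 ≤ ⌊12/2⌋ = 6.
Every other node leaves some component of size > 6, so the centroid is unique.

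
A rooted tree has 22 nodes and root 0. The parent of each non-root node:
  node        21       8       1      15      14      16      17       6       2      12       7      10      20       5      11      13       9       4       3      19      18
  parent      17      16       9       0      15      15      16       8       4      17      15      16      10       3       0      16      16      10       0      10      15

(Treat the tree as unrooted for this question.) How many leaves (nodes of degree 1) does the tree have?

13

Exactly 13 nodes have a single neighbour: 1, 2, 5, 6, 7, 11, 12, 13, 14, 18, 19, 20, 21.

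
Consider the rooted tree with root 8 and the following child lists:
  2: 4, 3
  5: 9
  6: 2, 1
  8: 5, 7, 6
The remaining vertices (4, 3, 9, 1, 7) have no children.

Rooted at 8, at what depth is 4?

3

8–6–2–4 — 3 edges.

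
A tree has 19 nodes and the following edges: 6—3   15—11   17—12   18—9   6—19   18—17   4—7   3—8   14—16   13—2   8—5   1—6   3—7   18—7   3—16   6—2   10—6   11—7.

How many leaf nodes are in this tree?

10

Degree-1 nodes: 1, 4, 5, 9, 10, 12, 13, 14, 15, 19 — 10 of them.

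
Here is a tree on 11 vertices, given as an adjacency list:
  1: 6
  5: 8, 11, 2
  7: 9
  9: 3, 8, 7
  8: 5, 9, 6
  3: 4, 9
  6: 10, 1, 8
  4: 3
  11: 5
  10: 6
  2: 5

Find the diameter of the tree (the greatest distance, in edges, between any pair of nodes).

BFS from 4 reaches 2 last, at distance 5; BFS from 2 confirms no node is farther.
Path: 4-3-9-8-5-2.

5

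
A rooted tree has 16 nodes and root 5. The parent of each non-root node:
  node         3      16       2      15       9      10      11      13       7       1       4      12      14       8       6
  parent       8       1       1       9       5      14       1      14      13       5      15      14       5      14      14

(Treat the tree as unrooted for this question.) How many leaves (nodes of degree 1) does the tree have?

9

Degree-1 nodes: 2, 3, 4, 6, 7, 10, 11, 12, 16 — 9 of them.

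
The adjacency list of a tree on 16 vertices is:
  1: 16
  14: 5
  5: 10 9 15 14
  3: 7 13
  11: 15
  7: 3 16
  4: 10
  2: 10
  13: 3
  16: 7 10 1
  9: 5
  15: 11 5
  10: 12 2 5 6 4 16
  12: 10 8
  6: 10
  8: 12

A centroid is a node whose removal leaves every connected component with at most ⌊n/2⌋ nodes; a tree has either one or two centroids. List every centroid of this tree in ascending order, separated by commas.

Removing 10 splits the tree into components of sizes 5, 5, 2, 1, 1, 1; the largest is 5 ≤ ⌊16/2⌋ = 8.
No neighbour of 10 does as well, so 10 is the unique centroid.

10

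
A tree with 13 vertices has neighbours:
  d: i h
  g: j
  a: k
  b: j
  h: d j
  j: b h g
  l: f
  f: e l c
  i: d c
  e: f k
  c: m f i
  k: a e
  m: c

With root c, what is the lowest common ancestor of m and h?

c

Path m→root: m c; path h→root: h d i c.
First common node: c.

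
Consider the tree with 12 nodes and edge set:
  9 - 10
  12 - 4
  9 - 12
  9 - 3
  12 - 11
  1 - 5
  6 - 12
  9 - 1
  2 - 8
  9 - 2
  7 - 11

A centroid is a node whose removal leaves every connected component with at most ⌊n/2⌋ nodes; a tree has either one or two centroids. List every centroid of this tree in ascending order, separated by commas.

If 9 is removed the pieces have sizes 5, 2, 2, 1, 1, all ≤ ⌊12/2⌋ = 6.
No neighbour of 9 does as well, so 9 is the unique centroid.

9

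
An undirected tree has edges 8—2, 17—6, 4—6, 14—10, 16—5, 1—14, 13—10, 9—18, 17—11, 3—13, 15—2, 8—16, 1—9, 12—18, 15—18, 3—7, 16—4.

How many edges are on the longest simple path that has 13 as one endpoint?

A farthest node from 13 is 11.
The path 13 – 10 – 14 – 1 – 9 – 18 – 15 – 2 – 8 – 16 – 4 – 6 – 17 – 11 has 13 edges.

13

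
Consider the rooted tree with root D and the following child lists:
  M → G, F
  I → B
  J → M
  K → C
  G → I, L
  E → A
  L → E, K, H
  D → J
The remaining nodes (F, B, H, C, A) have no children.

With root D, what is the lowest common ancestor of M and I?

M's ancestor chain is M, J, D and I's is I, G, M, J, D; they first meet at M.

M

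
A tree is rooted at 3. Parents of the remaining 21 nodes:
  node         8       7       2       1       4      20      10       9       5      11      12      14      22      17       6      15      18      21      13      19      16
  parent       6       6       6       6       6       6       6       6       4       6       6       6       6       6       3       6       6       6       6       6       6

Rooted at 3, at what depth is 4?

2

Path from 3 to 4: 3–6–4, which has 2 edges.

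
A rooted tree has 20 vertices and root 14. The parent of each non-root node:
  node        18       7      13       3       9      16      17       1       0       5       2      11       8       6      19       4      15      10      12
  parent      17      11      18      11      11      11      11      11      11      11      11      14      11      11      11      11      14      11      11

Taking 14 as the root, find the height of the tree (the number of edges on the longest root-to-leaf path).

4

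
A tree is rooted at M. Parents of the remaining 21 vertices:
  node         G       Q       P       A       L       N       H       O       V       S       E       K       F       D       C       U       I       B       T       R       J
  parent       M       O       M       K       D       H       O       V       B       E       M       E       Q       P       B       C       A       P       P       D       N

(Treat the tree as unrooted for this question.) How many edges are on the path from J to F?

The path is J - N - H - O - Q - F, which has 5 edges.

5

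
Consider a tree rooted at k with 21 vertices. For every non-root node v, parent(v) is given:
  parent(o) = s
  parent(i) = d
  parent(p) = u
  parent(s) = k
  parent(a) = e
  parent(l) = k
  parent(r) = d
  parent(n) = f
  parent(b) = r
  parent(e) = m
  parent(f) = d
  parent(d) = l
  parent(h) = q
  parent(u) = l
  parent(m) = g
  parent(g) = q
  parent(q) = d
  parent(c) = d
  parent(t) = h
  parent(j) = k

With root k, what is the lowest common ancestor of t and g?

q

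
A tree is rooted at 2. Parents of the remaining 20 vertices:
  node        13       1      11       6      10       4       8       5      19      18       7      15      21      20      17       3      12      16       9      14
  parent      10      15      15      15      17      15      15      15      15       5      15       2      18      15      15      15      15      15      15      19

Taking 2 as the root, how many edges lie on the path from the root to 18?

3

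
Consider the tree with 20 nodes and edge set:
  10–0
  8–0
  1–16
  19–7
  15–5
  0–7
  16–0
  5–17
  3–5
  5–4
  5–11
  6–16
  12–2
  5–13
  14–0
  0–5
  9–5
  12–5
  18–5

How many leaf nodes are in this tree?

Degree-1 nodes: 1, 2, 3, 4, 6, 8, 9, 10, 11, 13, 14, 15, 17, 18, 19 — 15 of them.

15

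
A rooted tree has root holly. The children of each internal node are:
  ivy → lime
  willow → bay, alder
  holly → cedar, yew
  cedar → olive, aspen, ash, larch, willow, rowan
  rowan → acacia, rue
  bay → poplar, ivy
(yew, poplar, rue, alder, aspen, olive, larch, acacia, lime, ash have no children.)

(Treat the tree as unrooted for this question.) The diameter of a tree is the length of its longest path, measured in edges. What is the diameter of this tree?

6

Starting from lime, a farthest node is acacia at distance 6.
One longest path: lime–ivy–bay–willow–cedar–rowan–acacia.
So the diameter is 6.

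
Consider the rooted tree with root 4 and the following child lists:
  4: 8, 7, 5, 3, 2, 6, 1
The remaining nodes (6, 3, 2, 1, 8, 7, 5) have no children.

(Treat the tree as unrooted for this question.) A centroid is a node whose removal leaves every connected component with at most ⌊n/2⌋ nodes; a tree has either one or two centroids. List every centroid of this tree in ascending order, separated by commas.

Delete 4: the remaining components have sizes 1, 1, 1, 1, 1, 1, 1. Max 1 ≤ 4, so 4 is a centroid.
No neighbour of 4 does as well, so 4 is the unique centroid.

4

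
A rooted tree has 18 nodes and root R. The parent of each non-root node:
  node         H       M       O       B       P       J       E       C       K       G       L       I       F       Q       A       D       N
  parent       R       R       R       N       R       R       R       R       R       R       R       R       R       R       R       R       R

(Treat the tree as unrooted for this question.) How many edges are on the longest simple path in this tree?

BFS from B reaches D last, at distance 3; BFS from D confirms no node is farther.
Path: B-N-R-D.

3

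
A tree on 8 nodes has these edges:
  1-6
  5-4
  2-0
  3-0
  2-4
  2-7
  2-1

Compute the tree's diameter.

Starting from 3, a farthest node is 5 at distance 4.
One longest path: 3 – 0 – 2 – 4 – 5.
So the diameter is 4.

4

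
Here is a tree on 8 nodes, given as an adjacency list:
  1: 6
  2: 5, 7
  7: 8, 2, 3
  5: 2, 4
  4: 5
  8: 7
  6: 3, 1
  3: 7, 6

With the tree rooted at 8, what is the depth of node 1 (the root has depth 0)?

4

Climbing from 1 to the root: 1–6–3–7–8. That's 4 steps.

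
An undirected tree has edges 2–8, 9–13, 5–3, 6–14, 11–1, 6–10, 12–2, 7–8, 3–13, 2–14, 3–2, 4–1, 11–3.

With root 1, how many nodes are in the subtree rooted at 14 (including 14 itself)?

3

Descendants of 14 (including itself): 14, 6, 10. That's 3.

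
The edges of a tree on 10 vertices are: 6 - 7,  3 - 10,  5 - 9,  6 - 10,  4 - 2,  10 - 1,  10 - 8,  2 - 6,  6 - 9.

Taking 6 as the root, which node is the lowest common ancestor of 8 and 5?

Ancestors of 8 (toward the root): 8, 10, 6.
Ancestors of 5: 5, 9, 6.
The deepest node appearing in both lists is 6.

6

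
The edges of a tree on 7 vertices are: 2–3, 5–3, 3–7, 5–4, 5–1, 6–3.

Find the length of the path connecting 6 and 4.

3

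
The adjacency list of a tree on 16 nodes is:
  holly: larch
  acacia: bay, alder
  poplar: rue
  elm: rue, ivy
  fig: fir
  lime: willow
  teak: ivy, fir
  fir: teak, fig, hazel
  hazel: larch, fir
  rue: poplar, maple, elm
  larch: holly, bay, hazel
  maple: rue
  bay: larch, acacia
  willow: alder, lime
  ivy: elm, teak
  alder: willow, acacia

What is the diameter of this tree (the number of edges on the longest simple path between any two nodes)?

A longest path is lime - willow - alder - acacia - bay - larch - hazel - fir - teak - ivy - elm - rue - maple, with 12 edges.

12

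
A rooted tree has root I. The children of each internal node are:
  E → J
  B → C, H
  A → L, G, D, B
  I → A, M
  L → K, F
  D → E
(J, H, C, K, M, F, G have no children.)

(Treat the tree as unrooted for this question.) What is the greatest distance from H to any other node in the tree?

5

A farthest node from H is J.
The path H-B-A-D-E-J has 5 edges.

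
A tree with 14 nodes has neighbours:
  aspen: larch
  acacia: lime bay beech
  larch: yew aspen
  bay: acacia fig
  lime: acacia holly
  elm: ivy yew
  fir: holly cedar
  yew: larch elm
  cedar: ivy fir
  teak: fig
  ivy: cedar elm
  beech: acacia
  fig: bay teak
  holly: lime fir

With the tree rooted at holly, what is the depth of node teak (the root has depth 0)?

5

Climbing from teak to the root: teak → fig → bay → acacia → lime → holly. That's 5 steps.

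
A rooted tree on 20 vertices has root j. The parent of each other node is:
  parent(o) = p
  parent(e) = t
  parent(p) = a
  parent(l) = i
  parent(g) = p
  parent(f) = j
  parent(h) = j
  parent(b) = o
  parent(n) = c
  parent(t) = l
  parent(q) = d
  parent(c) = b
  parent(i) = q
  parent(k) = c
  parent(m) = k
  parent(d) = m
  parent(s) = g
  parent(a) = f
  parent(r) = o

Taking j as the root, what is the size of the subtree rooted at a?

17

Descendants of a (including itself): a, p, o, g, b, r, s, c, k, n, m, d, q, i, l, t, e. That's 17.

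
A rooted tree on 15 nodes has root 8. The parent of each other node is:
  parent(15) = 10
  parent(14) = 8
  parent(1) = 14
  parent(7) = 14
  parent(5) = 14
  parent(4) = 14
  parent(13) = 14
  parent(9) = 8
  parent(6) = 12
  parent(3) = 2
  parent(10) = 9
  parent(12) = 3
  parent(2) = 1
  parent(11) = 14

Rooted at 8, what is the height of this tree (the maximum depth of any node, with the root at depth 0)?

6

6 sits deepest: 8 → 14 → 1 → 2 → 3 → 12 → 6 — 6 edges from the root.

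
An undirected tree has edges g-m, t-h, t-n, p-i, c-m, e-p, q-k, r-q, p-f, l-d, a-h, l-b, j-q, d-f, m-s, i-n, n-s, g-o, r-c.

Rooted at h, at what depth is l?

Climbing from l to the root: l → d → f → p → i → n → t → h. That's 7 steps.

7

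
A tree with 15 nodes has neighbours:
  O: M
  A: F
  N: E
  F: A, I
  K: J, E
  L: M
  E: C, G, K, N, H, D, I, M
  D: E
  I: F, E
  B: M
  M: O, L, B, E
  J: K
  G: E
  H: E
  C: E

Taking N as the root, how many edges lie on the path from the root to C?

2

Path from N to C: N–E–C, which has 2 edges.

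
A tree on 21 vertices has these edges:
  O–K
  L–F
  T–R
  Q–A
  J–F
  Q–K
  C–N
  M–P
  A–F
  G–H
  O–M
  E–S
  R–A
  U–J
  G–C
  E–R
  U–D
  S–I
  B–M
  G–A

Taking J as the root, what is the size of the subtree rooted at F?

18

Descendants of F (including itself): F, L, A, G, R, Q, H, C, T, E, K, N, S, O, I, M, B, P. That's 18.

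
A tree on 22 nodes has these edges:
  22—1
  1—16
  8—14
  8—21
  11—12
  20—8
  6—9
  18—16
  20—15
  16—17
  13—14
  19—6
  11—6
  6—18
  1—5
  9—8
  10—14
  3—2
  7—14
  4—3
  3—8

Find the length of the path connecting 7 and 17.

7 - 14 - 8 - 9 - 6 - 18 - 16 - 17: 7 edges.

7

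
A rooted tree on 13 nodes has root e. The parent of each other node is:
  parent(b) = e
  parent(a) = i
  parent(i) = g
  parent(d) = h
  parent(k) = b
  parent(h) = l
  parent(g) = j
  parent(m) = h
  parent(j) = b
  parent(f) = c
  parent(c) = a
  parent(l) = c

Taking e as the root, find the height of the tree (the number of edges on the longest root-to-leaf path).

d sits deepest: e – b – j – g – i – a – c – l – h – d — 9 edges from the root.

9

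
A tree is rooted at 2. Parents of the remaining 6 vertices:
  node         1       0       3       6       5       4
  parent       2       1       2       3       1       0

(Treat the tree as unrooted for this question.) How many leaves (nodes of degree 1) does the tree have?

3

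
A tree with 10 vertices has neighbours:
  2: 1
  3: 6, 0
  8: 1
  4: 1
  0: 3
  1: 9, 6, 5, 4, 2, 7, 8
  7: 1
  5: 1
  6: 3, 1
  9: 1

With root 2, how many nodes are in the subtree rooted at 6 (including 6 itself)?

3

6's subtree: {6, 3, 0}, size 3.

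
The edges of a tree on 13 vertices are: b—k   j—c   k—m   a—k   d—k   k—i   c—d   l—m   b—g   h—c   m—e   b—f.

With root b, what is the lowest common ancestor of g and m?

b

Path g→root: g b; path m→root: m k b.
First common node: b.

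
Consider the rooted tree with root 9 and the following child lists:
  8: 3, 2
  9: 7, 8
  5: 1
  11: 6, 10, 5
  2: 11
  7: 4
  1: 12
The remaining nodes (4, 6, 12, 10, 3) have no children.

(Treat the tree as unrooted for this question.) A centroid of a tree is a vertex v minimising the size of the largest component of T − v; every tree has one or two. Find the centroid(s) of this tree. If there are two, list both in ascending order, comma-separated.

Removing 11 splits the tree into components of sizes 6, 3, 1, 1; the largest is 6 ≤ ⌊12/2⌋ = 6.
2 is adjacent to 11 and is also a centroid (the largest component after removing it is likewise 6).

2, 11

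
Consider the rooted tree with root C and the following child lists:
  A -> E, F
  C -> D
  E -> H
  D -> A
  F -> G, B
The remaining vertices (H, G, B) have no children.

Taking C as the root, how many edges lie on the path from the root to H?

4

Climbing from H to the root: H – E – A – D – C. That's 4 steps.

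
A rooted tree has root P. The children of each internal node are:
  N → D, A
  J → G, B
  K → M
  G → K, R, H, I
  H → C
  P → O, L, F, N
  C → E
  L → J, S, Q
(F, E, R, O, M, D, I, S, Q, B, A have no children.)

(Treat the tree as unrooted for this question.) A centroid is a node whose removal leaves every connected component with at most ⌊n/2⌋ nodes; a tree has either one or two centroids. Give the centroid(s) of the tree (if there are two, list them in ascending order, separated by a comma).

J

Delete J: the remaining components have sizes 9, 8, 1. Max 9 ≤ 9, so J is a centroid.
Every other node leaves some component of size > 9, so the centroid is unique.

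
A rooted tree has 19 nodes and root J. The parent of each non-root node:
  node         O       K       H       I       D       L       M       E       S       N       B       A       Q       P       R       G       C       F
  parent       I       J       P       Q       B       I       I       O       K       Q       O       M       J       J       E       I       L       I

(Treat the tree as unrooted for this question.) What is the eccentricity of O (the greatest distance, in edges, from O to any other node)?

Distances from O peak at 5, attained at S (H also at distance 5).
O–I–Q–J–K–S

5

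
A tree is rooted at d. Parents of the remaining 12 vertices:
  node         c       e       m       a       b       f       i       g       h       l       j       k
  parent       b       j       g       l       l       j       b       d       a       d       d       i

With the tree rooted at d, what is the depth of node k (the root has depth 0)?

4

Climbing from k to the root: k–i–b–l–d. That's 4 steps.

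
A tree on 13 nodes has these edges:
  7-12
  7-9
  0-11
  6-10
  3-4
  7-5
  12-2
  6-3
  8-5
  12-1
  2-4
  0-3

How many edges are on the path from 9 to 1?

3

Walking from 9: 9 - 7 - 12 - 1. Length 3.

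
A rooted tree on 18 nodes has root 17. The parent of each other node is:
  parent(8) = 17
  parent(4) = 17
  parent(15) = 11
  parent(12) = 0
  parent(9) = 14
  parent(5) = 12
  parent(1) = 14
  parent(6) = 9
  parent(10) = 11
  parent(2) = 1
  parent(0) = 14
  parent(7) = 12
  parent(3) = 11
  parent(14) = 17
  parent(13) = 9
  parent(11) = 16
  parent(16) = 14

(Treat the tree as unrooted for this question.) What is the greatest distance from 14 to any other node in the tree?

3

A farthest node from 14 is 10 (3, 5, 15, 7 also at distance 3).
The path 14 – 16 – 11 – 10 has 3 edges.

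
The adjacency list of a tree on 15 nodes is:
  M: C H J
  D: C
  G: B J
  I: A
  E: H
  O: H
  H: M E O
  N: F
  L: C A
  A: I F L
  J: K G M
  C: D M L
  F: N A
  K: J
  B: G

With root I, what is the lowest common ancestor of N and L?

Path N→root: N F A I; path L→root: L A I.
First common node: A.

A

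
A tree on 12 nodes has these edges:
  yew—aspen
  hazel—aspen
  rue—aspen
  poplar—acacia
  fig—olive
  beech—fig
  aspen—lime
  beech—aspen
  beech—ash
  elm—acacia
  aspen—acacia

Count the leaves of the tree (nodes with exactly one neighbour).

8

The leaves are ash, elm, hazel, lime, olive, poplar, rue, yew.
That is 8 leaves.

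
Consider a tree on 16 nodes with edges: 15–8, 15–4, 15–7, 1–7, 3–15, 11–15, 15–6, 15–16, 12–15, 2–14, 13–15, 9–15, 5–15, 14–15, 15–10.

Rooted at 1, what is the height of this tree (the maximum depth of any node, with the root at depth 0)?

2 sits deepest: 1 → 7 → 15 → 14 → 2 — 4 edges from the root.

4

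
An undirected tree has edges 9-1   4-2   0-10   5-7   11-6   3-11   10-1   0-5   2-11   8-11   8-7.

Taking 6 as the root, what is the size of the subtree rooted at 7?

The subtree rooted at 7 contains: 7, 5, 0, 10, 1, 9 — 6 nodes.

6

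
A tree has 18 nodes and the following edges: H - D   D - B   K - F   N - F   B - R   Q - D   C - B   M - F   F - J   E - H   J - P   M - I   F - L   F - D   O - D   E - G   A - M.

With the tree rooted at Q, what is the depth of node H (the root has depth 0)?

Q → D → H — 2 edges.

2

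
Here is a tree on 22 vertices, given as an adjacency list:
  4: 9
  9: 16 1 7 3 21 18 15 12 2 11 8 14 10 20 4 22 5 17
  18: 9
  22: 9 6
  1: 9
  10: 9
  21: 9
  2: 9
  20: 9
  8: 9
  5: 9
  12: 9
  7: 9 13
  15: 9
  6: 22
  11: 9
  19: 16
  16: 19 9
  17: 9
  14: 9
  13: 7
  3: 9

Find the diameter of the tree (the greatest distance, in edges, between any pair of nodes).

4

A longest path is 6–22–9–16–19, with 4 edges.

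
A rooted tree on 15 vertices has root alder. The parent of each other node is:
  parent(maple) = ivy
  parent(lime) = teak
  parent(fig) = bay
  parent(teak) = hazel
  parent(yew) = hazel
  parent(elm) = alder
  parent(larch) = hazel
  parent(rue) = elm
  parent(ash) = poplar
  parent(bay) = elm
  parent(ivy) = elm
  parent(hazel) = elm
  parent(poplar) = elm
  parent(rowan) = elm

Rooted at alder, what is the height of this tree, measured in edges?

4

A deepest node is lime, reached by alder-elm-hazel-teak-lime.
That path has 4 edges, so the height is 4.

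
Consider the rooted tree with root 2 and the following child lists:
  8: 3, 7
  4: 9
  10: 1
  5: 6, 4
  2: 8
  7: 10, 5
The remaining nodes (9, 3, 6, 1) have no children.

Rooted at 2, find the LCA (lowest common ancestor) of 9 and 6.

Path 9→root: 9 4 5 7 8 2; path 6→root: 6 5 7 8 2.
First common node: 5.

5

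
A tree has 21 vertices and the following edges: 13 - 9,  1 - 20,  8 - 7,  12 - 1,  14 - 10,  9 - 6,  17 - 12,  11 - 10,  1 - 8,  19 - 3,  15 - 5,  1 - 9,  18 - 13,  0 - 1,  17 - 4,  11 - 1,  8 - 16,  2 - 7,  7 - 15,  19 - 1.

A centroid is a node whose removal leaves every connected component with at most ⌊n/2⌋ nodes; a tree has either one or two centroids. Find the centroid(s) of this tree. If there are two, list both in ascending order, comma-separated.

Delete 1: the remaining components have sizes 6, 4, 3, 3, 2, 1, 1. Max 6 ≤ 10, so 1 is a centroid.
No neighbour of 1 does as well, so 1 is the unique centroid.

1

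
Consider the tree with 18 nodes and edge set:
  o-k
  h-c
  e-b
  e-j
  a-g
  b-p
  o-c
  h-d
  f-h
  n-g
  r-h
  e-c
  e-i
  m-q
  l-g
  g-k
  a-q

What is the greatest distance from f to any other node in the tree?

The node farthest from f is m, via f-h-c-o-k-g-a-q-m — 8 edges.

8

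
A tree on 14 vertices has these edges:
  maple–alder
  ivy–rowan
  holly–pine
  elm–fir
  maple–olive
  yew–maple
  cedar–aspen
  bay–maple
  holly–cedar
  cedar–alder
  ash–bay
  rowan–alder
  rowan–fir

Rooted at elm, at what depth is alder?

3

Climbing from alder to the root: alder–rowan–fir–elm. That's 3 steps.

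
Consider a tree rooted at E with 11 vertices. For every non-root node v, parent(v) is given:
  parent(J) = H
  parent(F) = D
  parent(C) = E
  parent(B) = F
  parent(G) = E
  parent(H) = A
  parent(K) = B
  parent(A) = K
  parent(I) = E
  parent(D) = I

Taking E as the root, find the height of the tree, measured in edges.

8

A deepest node is J, reached by E → I → D → F → B → K → A → H → J.
That path has 8 edges, so the height is 8.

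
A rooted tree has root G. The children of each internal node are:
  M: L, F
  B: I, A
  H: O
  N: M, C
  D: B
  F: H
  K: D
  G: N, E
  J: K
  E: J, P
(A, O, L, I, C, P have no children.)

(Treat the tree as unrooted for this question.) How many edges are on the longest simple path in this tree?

BFS from O reaches A last, at distance 11; BFS from A confirms no node is farther.
Path: O – H – F – M – N – G – E – J – K – D – B – A.

11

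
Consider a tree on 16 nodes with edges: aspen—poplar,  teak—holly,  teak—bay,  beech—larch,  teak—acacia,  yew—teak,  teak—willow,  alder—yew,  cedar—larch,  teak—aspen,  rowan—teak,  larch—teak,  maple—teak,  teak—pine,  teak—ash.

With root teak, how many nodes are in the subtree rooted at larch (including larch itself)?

3

larch's subtree: {larch, cedar, beech}, size 3.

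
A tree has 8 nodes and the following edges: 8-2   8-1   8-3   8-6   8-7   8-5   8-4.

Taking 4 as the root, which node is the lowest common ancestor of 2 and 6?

Ancestors of 2 (toward the root): 2, 8, 4.
Ancestors of 6: 6, 8, 4.
The deepest node appearing in both lists is 8.

8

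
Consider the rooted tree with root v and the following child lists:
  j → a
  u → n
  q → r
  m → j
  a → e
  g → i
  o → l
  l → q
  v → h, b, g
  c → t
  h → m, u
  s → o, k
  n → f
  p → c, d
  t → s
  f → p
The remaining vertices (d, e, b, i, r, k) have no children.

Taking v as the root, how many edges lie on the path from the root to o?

v–h–u–n–f–p–c–t–s–o — 9 edges.

9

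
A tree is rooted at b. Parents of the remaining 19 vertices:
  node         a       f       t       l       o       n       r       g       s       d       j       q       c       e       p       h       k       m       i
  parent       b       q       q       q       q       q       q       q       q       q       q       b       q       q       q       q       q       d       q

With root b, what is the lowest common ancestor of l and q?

q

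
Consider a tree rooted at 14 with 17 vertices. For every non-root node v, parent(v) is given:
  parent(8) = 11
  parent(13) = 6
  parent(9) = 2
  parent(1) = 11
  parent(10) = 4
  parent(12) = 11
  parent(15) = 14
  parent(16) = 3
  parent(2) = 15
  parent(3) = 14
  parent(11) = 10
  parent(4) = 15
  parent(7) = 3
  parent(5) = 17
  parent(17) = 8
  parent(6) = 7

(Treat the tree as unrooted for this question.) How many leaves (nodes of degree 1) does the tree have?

6

Degree-1 nodes: 1, 5, 9, 12, 13, 16 — 6 of them.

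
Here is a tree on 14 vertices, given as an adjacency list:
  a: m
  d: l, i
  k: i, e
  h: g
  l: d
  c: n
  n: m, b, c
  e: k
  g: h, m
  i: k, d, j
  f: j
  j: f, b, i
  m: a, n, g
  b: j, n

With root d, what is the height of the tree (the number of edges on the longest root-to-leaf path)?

h sits deepest: d-i-j-b-n-m-g-h — 7 edges from the root.

7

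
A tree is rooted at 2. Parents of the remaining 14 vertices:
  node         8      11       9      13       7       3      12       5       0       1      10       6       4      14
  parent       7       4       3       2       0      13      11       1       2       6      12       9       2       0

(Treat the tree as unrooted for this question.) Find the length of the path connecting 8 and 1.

8–7–0–2–13–3–9–6–1: 8 edges.

8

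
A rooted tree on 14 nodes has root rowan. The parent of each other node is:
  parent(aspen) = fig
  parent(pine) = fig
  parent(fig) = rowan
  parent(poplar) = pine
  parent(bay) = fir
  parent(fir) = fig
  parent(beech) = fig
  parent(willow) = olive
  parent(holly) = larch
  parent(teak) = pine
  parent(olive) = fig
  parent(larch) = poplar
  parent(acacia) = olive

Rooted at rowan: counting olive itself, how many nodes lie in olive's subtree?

3

The subtree rooted at olive contains: olive, willow, acacia — 3 nodes.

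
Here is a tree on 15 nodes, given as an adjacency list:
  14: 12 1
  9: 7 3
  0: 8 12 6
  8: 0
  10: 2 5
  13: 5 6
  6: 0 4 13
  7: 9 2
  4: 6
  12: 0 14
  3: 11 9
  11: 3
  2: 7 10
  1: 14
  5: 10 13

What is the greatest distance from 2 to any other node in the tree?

8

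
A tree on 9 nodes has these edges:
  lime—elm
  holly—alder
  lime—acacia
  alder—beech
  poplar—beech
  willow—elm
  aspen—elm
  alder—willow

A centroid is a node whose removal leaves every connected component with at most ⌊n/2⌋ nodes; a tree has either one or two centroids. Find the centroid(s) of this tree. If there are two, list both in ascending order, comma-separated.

Delete willow: the remaining components have sizes 4, 4. Max 4 ≤ 4, so willow is a centroid.
No neighbour of willow does as well, so willow is the unique centroid.

willow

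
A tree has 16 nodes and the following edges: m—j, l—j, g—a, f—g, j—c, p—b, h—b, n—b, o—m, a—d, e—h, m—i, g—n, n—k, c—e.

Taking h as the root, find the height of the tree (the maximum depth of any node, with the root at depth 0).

A deepest node is o, reached by h → e → c → j → m → o.
That path has 5 edges, so the height is 5.

5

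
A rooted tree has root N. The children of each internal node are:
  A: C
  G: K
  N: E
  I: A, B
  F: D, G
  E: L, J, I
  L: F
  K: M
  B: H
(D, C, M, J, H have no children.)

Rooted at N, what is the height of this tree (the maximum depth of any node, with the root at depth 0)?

6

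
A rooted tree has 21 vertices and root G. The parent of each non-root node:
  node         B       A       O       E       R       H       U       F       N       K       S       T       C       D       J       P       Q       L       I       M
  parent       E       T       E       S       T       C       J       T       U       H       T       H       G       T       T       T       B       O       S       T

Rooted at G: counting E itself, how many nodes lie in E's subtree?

The subtree rooted at E contains: E, B, O, Q, L — 5 nodes.

5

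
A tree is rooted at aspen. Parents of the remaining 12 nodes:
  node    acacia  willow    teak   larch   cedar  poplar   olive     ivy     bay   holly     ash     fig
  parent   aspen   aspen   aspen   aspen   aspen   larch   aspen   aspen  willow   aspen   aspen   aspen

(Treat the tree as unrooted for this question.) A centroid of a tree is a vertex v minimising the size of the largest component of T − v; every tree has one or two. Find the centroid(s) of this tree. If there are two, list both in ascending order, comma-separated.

aspen

If aspen is removed the pieces have sizes 2, 2, 1, 1, 1, 1, 1, 1, 1, 1, all ≤ ⌊13/2⌋ = 6.
No neighbour of aspen does as well, so aspen is the unique centroid.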